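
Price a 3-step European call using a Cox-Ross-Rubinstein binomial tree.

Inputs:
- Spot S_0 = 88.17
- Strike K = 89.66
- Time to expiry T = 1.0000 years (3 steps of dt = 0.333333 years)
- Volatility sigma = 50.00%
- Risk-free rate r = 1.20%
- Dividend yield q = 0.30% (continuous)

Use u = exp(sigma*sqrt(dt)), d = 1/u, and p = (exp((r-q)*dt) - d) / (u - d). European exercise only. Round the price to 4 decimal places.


dt = T/N = 0.333333
u = exp(sigma*sqrt(dt)) = 1.334658; d = 1/u = 0.749256
p = (exp((r-q)*dt) - d) / (u - d) = 0.433461
Discount per step: exp(-r*dt) = 0.996008
Stock lattice S(k, i) with i counting down-moves:
  k=0: S(0,0) = 88.1700
  k=1: S(1,0) = 117.6768; S(1,1) = 66.0619
  k=2: S(2,0) = 157.0583; S(2,1) = 88.1700; S(2,2) = 49.4972
  k=3: S(3,0) = 209.6191; S(3,1) = 117.6768; S(3,2) = 66.0619; S(3,3) = 37.0861
Terminal payoffs V(N, i) = max(S_T - K, 0):
  V(3,0) = 119.959121; V(3,1) = 28.016802; V(3,2) = 0.000000; V(3,3) = 0.000000
Backward induction: V(k, i) = exp(-r*dt) * [p * V(k+1, i) + (1-p) * V(k+1, i+1)].
  V(2,0) = exp(-r*dt) * [p*119.959121 + (1-p)*28.016802] = 67.599238
  V(2,1) = exp(-r*dt) * [p*28.016802 + (1-p)*0.000000] = 12.095701
  V(2,2) = exp(-r*dt) * [p*0.000000 + (1-p)*0.000000] = 0.000000
  V(1,0) = exp(-r*dt) * [p*67.599238 + (1-p)*12.095701] = 36.009970
  V(1,1) = exp(-r*dt) * [p*12.095701 + (1-p)*0.000000] = 5.222080
  V(0,0) = exp(-r*dt) * [p*36.009970 + (1-p)*5.222080] = 18.493297

Answer: Price = V(0,0) = 18.4933


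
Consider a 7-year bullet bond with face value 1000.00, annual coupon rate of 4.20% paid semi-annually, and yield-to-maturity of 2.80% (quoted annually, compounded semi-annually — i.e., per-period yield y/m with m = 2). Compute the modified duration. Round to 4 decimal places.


Answer: Modified duration = 6.0950

Derivation:
Coupon per period c = face * coupon_rate / m = 21.000000
Periods per year m = 2; per-period yield y/m = 0.014000
Number of cashflows N = 14
Cashflows (t years, CF_t, discount factor 1/(1+y/m)^(m*t), PV):
  t = 0.5000: CF_t = 21.000000, DF = 0.986193, PV = 20.710059
  t = 1.0000: CF_t = 21.000000, DF = 0.972577, PV = 20.424121
  t = 1.5000: CF_t = 21.000000, DF = 0.959149, PV = 20.142132
  t = 2.0000: CF_t = 21.000000, DF = 0.945906, PV = 19.864035
  t = 2.5000: CF_t = 21.000000, DF = 0.932847, PV = 19.589778
  t = 3.0000: CF_t = 21.000000, DF = 0.919967, PV = 19.319308
  t = 3.5000: CF_t = 21.000000, DF = 0.907265, PV = 19.052572
  t = 4.0000: CF_t = 21.000000, DF = 0.894739, PV = 18.789519
  t = 4.5000: CF_t = 21.000000, DF = 0.882386, PV = 18.530097
  t = 5.0000: CF_t = 21.000000, DF = 0.870203, PV = 18.274258
  t = 5.5000: CF_t = 21.000000, DF = 0.858188, PV = 18.021950
  t = 6.0000: CF_t = 21.000000, DF = 0.846339, PV = 17.773127
  t = 6.5000: CF_t = 21.000000, DF = 0.834654, PV = 17.527738
  t = 7.0000: CF_t = 1021.000000, DF = 0.823130, PV = 840.416116
Price P = sum_t PV_t = 1088.434811
First compute Macaulay numerator sum_t t * PV_t:
  t * PV_t at t = 0.5000: 10.355030
  t * PV_t at t = 1.0000: 20.424121
  t * PV_t at t = 1.5000: 30.213197
  t * PV_t at t = 2.0000: 39.728070
  t * PV_t at t = 2.5000: 48.974446
  t * PV_t at t = 3.0000: 57.957924
  t * PV_t at t = 3.5000: 66.684002
  t * PV_t at t = 4.0000: 75.158075
  t * PV_t at t = 4.5000: 83.385438
  t * PV_t at t = 5.0000: 91.371288
  t * PV_t at t = 5.5000: 99.120727
  t * PV_t at t = 6.0000: 106.638760
  t * PV_t at t = 6.5000: 113.930299
  t * PV_t at t = 7.0000: 5882.912815
Macaulay duration D = 6726.854191 / 1088.434811 = 6.180300
Modified duration = D / (1 + y/m) = 6.180300 / (1 + 0.014000) = 6.094971


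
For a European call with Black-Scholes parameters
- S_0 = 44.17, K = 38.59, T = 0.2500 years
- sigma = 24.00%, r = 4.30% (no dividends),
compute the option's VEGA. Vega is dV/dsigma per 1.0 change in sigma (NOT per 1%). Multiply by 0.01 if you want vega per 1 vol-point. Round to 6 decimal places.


d1 = 1.2750220838; d2 = 1.1550220838
phi(d1) = 0.1769692677; exp(-qT) = 1.0000000000; exp(-rT) = 0.9893075748
Vega = S * exp(-qT) * phi(d1) * sqrt(T) = 44.1700 * 1.0000000000 * 0.1769692677 * 0.5000000000 = 3.908366

Answer: Vega = 3.908366


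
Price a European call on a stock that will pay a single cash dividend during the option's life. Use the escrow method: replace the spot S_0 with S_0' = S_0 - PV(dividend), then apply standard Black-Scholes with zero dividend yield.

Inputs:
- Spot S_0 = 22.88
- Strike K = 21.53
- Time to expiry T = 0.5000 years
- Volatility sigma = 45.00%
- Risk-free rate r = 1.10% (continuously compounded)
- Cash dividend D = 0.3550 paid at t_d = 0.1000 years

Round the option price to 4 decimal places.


Answer: Price = 3.3686

Derivation:
PV(D) = D * exp(-r * t_d) = 0.3550 * 0.99890060 = 0.35460971
S_0' = S_0 - PV(D) = 22.8800 - 0.35460971 = 22.52539029
d1 = (ln(S_0'/K) + (r + sigma^2/2)*T) / (sigma*sqrt(T)) = 0.31842061
d2 = d1 - sigma*sqrt(T) = 0.00022256
exp(-rT) = 0.99451510
N(d1) = 0.62491705; N(d2) = 0.50008879
C = S_0' * N(d1) - K * exp(-rT) * N(d2) = 22.52539029 * 0.62491705 - 21.5300 * 0.99451510 * 0.50008879 = 3.3686


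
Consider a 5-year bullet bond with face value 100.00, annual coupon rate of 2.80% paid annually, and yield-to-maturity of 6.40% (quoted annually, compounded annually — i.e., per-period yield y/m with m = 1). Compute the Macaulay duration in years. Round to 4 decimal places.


Coupon per period c = face * coupon_rate / m = 2.800000
Periods per year m = 1; per-period yield y/m = 0.064000
Number of cashflows N = 5
Cashflows (t years, CF_t, discount factor 1/(1+y/m)^(m*t), PV):
  t = 1.0000: CF_t = 2.800000, DF = 0.939850, PV = 2.631579
  t = 2.0000: CF_t = 2.800000, DF = 0.883317, PV = 2.473288
  t = 3.0000: CF_t = 2.800000, DF = 0.830185, PV = 2.324519
  t = 4.0000: CF_t = 2.800000, DF = 0.780249, PV = 2.184699
  t = 5.0000: CF_t = 102.800000, DF = 0.733317, PV = 75.385006
Price P = sum_t PV_t = 84.999091
Macaulay numerator sum_t t * PV_t:
  t * PV_t at t = 1.0000: 2.631579
  t * PV_t at t = 2.0000: 4.946577
  t * PV_t at t = 3.0000: 6.973558
  t * PV_t at t = 4.0000: 8.738794
  t * PV_t at t = 5.0000: 376.925031
Macaulay duration D = (sum_t t * PV_t) / P = 400.215539 / 84.999091 = 4.708468

Answer: Macaulay duration = 4.7085 years


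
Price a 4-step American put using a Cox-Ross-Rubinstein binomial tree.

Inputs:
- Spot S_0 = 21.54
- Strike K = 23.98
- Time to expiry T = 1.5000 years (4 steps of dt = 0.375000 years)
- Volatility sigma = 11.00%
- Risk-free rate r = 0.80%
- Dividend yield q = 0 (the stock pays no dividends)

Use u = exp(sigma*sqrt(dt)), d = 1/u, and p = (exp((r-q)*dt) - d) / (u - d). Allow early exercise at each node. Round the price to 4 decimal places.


dt = T/N = 0.375000
u = exp(sigma*sqrt(dt)) = 1.069682; d = 1/u = 0.934858
p = (exp((r-q)*dt) - d) / (u - d) = 0.505451
Discount per step: exp(-r*dt) = 0.997004
Stock lattice S(k, i) with i counting down-moves:
  k=0: S(0,0) = 21.5400
  k=1: S(1,0) = 23.0409; S(1,1) = 20.1368
  k=2: S(2,0) = 24.6465; S(2,1) = 21.5400; S(2,2) = 18.8251
  k=3: S(3,0) = 26.3639; S(3,1) = 23.0409; S(3,2) = 20.1368; S(3,3) = 17.5988
  k=4: S(4,0) = 28.2009; S(4,1) = 24.6465; S(4,2) = 21.5400; S(4,3) = 18.8251; S(4,4) = 16.4523
Terminal payoffs V(N, i) = max(K - S_T, 0):
  V(4,0) = 0.000000; V(4,1) = 0.000000; V(4,2) = 2.440000; V(4,3) = 5.154925; V(4,4) = 7.527659
Backward induction: V(k, i) = exp(-r*dt) * [p * V(k+1, i) + (1-p) * V(k+1, i+1)]; then take max(V_cont, immediate exercise) for American.
  V(3,0) = exp(-r*dt) * [p*0.000000 + (1-p)*0.000000] = 0.000000; exercise = 0.000000; V(3,0) = max -> 0.000000
  V(3,1) = exp(-r*dt) * [p*0.000000 + (1-p)*2.440000] = 1.203085; exercise = 0.939060; V(3,1) = max -> 1.203085
  V(3,2) = exp(-r*dt) * [p*2.440000 + (1-p)*5.154925] = 3.771333; exercise = 3.843165; V(3,2) = max -> 3.843165
  V(3,3) = exp(-r*dt) * [p*5.154925 + (1-p)*7.527659] = 6.309402; exercise = 6.381234; V(3,3) = max -> 6.381234
  V(2,0) = exp(-r*dt) * [p*0.000000 + (1-p)*1.203085] = 0.593203; exercise = 0.000000; V(2,0) = max -> 0.593203
  V(2,1) = exp(-r*dt) * [p*1.203085 + (1-p)*3.843165] = 2.501220; exercise = 2.440000; V(2,1) = max -> 2.501220
  V(2,2) = exp(-r*dt) * [p*3.843165 + (1-p)*6.381234] = 5.083093; exercise = 5.154925; V(2,2) = max -> 5.154925
  V(1,0) = exp(-r*dt) * [p*0.593203 + (1-p)*2.501220] = 1.532208; exercise = 0.939060; V(1,0) = max -> 1.532208
  V(1,1) = exp(-r*dt) * [p*2.501220 + (1-p)*5.154925] = 3.802184; exercise = 3.843165; V(1,1) = max -> 3.843165
  V(0,0) = exp(-r*dt) * [p*1.532208 + (1-p)*3.843165] = 2.667077; exercise = 2.440000; V(0,0) = max -> 2.667077

Answer: Price = V(0,0) = 2.6671


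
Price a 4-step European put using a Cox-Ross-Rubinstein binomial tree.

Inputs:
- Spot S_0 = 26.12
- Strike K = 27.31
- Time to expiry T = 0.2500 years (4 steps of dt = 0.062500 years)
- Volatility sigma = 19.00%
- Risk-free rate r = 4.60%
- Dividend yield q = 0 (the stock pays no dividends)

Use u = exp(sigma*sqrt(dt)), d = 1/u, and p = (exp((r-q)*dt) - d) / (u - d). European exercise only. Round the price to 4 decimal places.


Answer: Price = V(0,0) = 1.5580

Derivation:
dt = T/N = 0.062500
u = exp(sigma*sqrt(dt)) = 1.048646; d = 1/u = 0.953610
p = (exp((r-q)*dt) - d) / (u - d) = 0.518423
Discount per step: exp(-r*dt) = 0.997129
Stock lattice S(k, i) with i counting down-moves:
  k=0: S(0,0) = 26.1200
  k=1: S(1,0) = 27.3906; S(1,1) = 24.9083
  k=2: S(2,0) = 28.7231; S(2,1) = 26.1200; S(2,2) = 23.7528
  k=3: S(3,0) = 30.1204; S(3,1) = 27.3906; S(3,2) = 24.9083; S(3,3) = 22.6509
  k=4: S(4,0) = 31.5856; S(4,1) = 28.7231; S(4,2) = 26.1200; S(4,3) = 23.7528; S(4,4) = 21.6002
Terminal payoffs V(N, i) = max(K - S_T, 0):
  V(4,0) = 0.000000; V(4,1) = 0.000000; V(4,2) = 1.190000; V(4,3) = 3.557179; V(4,4) = 5.709827
Backward induction: V(k, i) = exp(-r*dt) * [p * V(k+1, i) + (1-p) * V(k+1, i+1)].
  V(3,0) = exp(-r*dt) * [p*0.000000 + (1-p)*0.000000] = 0.000000
  V(3,1) = exp(-r*dt) * [p*0.000000 + (1-p)*1.190000] = 0.571432
  V(3,2) = exp(-r*dt) * [p*1.190000 + (1-p)*3.557179] = 2.323291
  V(3,3) = exp(-r*dt) * [p*3.557179 + (1-p)*5.709827] = 4.580658
  V(2,0) = exp(-r*dt) * [p*0.000000 + (1-p)*0.571432] = 0.274399
  V(2,1) = exp(-r*dt) * [p*0.571432 + (1-p)*2.323291] = 1.411025
  V(2,2) = exp(-r*dt) * [p*2.323291 + (1-p)*4.580658] = 3.400597
  V(1,0) = exp(-r*dt) * [p*0.274399 + (1-p)*1.411025] = 0.819413
  V(1,1) = exp(-r*dt) * [p*1.411025 + (1-p)*3.400597] = 2.362357
  V(0,0) = exp(-r*dt) * [p*0.819413 + (1-p)*2.362357] = 1.557974


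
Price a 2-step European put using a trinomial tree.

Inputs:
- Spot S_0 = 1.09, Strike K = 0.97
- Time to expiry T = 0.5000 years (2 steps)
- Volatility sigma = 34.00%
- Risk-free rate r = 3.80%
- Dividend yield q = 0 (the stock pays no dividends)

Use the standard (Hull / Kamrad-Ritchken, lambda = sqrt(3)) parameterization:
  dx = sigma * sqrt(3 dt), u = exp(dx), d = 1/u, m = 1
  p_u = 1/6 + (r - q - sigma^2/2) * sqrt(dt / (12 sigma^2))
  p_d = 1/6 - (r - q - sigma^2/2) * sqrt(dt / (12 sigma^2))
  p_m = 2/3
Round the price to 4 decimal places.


Answer: Price = V(0,0) = 0.0472

Derivation:
dt = T/N = 0.250000; dx = sigma*sqrt(3*dt) = 0.294449
u = exp(dx) = 1.342386; d = 1/u = 0.744942
p_u = 0.158261, p_m = 0.666667, p_d = 0.175072
Discount per step: exp(-r*dt) = 0.990545
Stock lattice S(k, j) with j the centered position index:
  k=0: S(0,+0) = 1.0900
  k=1: S(1,-1) = 0.8120; S(1,+0) = 1.0900; S(1,+1) = 1.4632
  k=2: S(2,-2) = 0.6049; S(2,-1) = 0.8120; S(2,+0) = 1.0900; S(2,+1) = 1.4632; S(2,+2) = 1.9642
Terminal payoffs V(N, j) = max(K - S_T, 0):
  V(2,-2) = 0.365117; V(2,-1) = 0.158013; V(2,+0) = 0.000000; V(2,+1) = 0.000000; V(2,+2) = 0.000000
Backward induction: V(k, j) = exp(-r*dt) * [p_u * V(k+1, j+1) + p_m * V(k+1, j) + p_d * V(k+1, j-1)]
  V(1,-1) = exp(-r*dt) * [p_u*0.000000 + p_m*0.158013 + p_d*0.365117] = 0.167663
  V(1,+0) = exp(-r*dt) * [p_u*0.000000 + p_m*0.000000 + p_d*0.158013] = 0.027402
  V(1,+1) = exp(-r*dt) * [p_u*0.000000 + p_m*0.000000 + p_d*0.000000] = 0.000000
  V(0,+0) = exp(-r*dt) * [p_u*0.000000 + p_m*0.027402 + p_d*0.167663] = 0.047171


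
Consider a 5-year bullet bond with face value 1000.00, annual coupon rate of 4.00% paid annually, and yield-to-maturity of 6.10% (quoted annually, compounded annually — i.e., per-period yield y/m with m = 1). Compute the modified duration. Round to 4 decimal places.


Answer: Modified duration = 4.3446

Derivation:
Coupon per period c = face * coupon_rate / m = 40.000000
Periods per year m = 1; per-period yield y/m = 0.061000
Number of cashflows N = 5
Cashflows (t years, CF_t, discount factor 1/(1+y/m)^(m*t), PV):
  t = 1.0000: CF_t = 40.000000, DF = 0.942507, PV = 37.700283
  t = 2.0000: CF_t = 40.000000, DF = 0.888320, PV = 35.532783
  t = 3.0000: CF_t = 40.000000, DF = 0.837247, PV = 33.489899
  t = 4.0000: CF_t = 40.000000, DF = 0.789112, PV = 31.564467
  t = 5.0000: CF_t = 1040.000000, DF = 0.743743, PV = 773.493057
Price P = sum_t PV_t = 911.780489
First compute Macaulay numerator sum_t t * PV_t:
  t * PV_t at t = 1.0000: 37.700283
  t * PV_t at t = 2.0000: 71.065566
  t * PV_t at t = 3.0000: 100.469697
  t * PV_t at t = 4.0000: 126.257867
  t * PV_t at t = 5.0000: 3867.465285
Macaulay duration D = 4202.958698 / 911.780489 = 4.609617
Modified duration = D / (1 + y/m) = 4.609617 / (1 + 0.061000) = 4.344596


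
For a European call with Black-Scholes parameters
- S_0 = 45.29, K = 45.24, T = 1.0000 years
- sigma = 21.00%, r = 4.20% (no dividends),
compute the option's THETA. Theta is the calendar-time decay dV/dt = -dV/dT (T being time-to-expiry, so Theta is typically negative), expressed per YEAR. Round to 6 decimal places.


Answer: Theta = -2.791718

Derivation:
d1 = 0.3102600301; d2 = 0.1002600301
phi(d1) = 0.3801956933; exp(-qT) = 1.0000000000; exp(-rT) = 0.9588697806
Theta = -S*exp(-qT)*phi(d1)*sigma/(2*sqrt(T)) - r*K*exp(-rT)*N(d2) + q*S*exp(-qT)*N(d1)
N(d1) = 0.6218183881; N(d2) = 0.5399310555; sqrt(T) = 1.0000000000
Term 1 = -45.2900 * 1.0000000000 * 0.3801956933 * 0.2100 / (2 * 1.0000000000) = -1.8080016097
Term 2 = -0.0420 * 45.2400 * 0.9588697806 * 0.5399310555 = -0.9837162061
Term 3 = 0 (no dividend yield, q = 0)
Theta = -1.8080016097 + (-0.9837162061) + (0.0000000000) = -2.791718


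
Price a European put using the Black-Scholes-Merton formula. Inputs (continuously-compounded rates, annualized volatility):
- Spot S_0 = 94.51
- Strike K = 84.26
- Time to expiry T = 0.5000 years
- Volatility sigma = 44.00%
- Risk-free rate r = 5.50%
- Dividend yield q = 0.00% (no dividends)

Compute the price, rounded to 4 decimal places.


d1 = (ln(S/K) + (r - q + 0.5*sigma^2) * T) / (sigma * sqrt(T)) = 0.61292785
d2 = d1 - sigma * sqrt(T) = 0.30180086
exp(-rT) = 0.97287468; exp(-qT) = 1.00000000
P = K * exp(-rT) * N(-d2) - S_0 * exp(-qT) * N(-d1)
N(-d1) = 0.26996202; N(-d2) = 0.38140194
P = 84.2600 * 0.97287468 * 0.38140194 - 94.5100 * 1.00000000 * 0.26996202 = 5.7511

Answer: Price = 5.7511


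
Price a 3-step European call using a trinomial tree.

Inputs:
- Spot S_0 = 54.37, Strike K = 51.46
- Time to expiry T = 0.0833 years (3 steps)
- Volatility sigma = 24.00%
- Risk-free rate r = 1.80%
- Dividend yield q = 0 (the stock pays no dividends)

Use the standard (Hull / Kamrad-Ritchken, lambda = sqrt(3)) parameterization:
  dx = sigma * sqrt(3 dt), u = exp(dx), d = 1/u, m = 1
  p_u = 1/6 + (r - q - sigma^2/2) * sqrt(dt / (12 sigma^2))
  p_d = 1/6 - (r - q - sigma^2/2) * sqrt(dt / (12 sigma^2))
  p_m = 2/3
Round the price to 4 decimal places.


dt = T/N = 0.027767; dx = sigma*sqrt(3*dt) = 0.069268
u = exp(dx) = 1.071724; d = 1/u = 0.933076
p_u = 0.164502, p_m = 0.666667, p_d = 0.168831
Discount per step: exp(-r*dt) = 0.999500
Stock lattice S(k, j) with j the centered position index:
  k=0: S(0,+0) = 54.3700
  k=1: S(1,-1) = 50.7314; S(1,+0) = 54.3700; S(1,+1) = 58.2696
  k=2: S(2,-2) = 47.3362; S(2,-1) = 50.7314; S(2,+0) = 54.3700; S(2,+1) = 58.2696; S(2,+2) = 62.4489
  k=3: S(3,-3) = 44.1683; S(3,-2) = 47.3362; S(3,-1) = 50.7314; S(3,+0) = 54.3700; S(3,+1) = 58.2696; S(3,+2) = 62.4489; S(3,+3) = 66.9280
Terminal payoffs V(N, j) = max(S_T - K, 0):
  V(3,-3) = 0.000000; V(3,-2) = 0.000000; V(3,-1) = 0.000000; V(3,+0) = 2.910000; V(3,+1) = 6.809611; V(3,+2) = 10.988916; V(3,+3) = 15.467976
Backward induction: V(k, j) = exp(-r*dt) * [p_u * V(k+1, j+1) + p_m * V(k+1, j) + p_d * V(k+1, j-1)]
  V(2,-2) = exp(-r*dt) * [p_u*0.000000 + p_m*0.000000 + p_d*0.000000] = 0.000000
  V(2,-1) = exp(-r*dt) * [p_u*2.910000 + p_m*0.000000 + p_d*0.000000] = 0.478462
  V(2,+0) = exp(-r*dt) * [p_u*6.809611 + p_m*2.910000 + p_d*0.000000] = 3.058666
  V(2,+1) = exp(-r*dt) * [p_u*10.988916 + p_m*6.809611 + p_d*2.910000] = 6.835322
  V(2,+2) = exp(-r*dt) * [p_u*15.467976 + p_m*10.988916 + p_d*6.809611] = 11.014627
  V(1,-1) = exp(-r*dt) * [p_u*3.058666 + p_m*0.478462 + p_d*0.000000] = 0.821720
  V(1,+0) = exp(-r*dt) * [p_u*6.835322 + p_m*3.058666 + p_d*0.478462] = 3.242693
  V(1,+1) = exp(-r*dt) * [p_u*11.014627 + p_m*6.835322 + p_d*3.058666] = 6.881768
  V(0,+0) = exp(-r*dt) * [p_u*6.881768 + p_m*3.242693 + p_d*0.821720] = 3.430877

Answer: Price = V(0,0) = 3.4309


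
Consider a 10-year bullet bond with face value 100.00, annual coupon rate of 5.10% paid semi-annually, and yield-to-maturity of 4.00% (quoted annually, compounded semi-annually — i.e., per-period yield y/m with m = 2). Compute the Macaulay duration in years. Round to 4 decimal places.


Coupon per period c = face * coupon_rate / m = 2.550000
Periods per year m = 2; per-period yield y/m = 0.020000
Number of cashflows N = 20
Cashflows (t years, CF_t, discount factor 1/(1+y/m)^(m*t), PV):
  t = 0.5000: CF_t = 2.550000, DF = 0.980392, PV = 2.500000
  t = 1.0000: CF_t = 2.550000, DF = 0.961169, PV = 2.450980
  t = 1.5000: CF_t = 2.550000, DF = 0.942322, PV = 2.402922
  t = 2.0000: CF_t = 2.550000, DF = 0.923845, PV = 2.355806
  t = 2.5000: CF_t = 2.550000, DF = 0.905731, PV = 2.309614
  t = 3.0000: CF_t = 2.550000, DF = 0.887971, PV = 2.264327
  t = 3.5000: CF_t = 2.550000, DF = 0.870560, PV = 2.219928
  t = 4.0000: CF_t = 2.550000, DF = 0.853490, PV = 2.176400
  t = 4.5000: CF_t = 2.550000, DF = 0.836755, PV = 2.133726
  t = 5.0000: CF_t = 2.550000, DF = 0.820348, PV = 2.091888
  t = 5.5000: CF_t = 2.550000, DF = 0.804263, PV = 2.050871
  t = 6.0000: CF_t = 2.550000, DF = 0.788493, PV = 2.010658
  t = 6.5000: CF_t = 2.550000, DF = 0.773033, PV = 1.971233
  t = 7.0000: CF_t = 2.550000, DF = 0.757875, PV = 1.932581
  t = 7.5000: CF_t = 2.550000, DF = 0.743015, PV = 1.894688
  t = 8.0000: CF_t = 2.550000, DF = 0.728446, PV = 1.857537
  t = 8.5000: CF_t = 2.550000, DF = 0.714163, PV = 1.821115
  t = 9.0000: CF_t = 2.550000, DF = 0.700159, PV = 1.785406
  t = 9.5000: CF_t = 2.550000, DF = 0.686431, PV = 1.750398
  t = 10.0000: CF_t = 102.550000, DF = 0.672971, PV = 69.013210
Price P = sum_t PV_t = 108.993288
Macaulay numerator sum_t t * PV_t:
  t * PV_t at t = 0.5000: 1.250000
  t * PV_t at t = 1.0000: 2.450980
  t * PV_t at t = 1.5000: 3.604383
  t * PV_t at t = 2.0000: 4.711612
  t * PV_t at t = 2.5000: 5.774034
  t * PV_t at t = 3.0000: 6.792981
  t * PV_t at t = 3.5000: 7.769750
  t * PV_t at t = 4.0000: 8.705602
  t * PV_t at t = 4.5000: 9.601767
  t * PV_t at t = 5.0000: 10.459441
  t * PV_t at t = 5.5000: 11.279789
  t * PV_t at t = 6.0000: 12.063946
  t * PV_t at t = 6.5000: 12.813014
  t * PV_t at t = 7.0000: 13.528069
  t * PV_t at t = 7.5000: 14.210157
  t * PV_t at t = 8.0000: 14.860295
  t * PV_t at t = 8.5000: 15.479474
  t * PV_t at t = 9.0000: 16.068658
  t * PV_t at t = 9.5000: 16.628785
  t * PV_t at t = 10.0000: 690.132102
Macaulay duration D = (sum_t t * PV_t) / P = 878.184837 / 108.993288 = 8.057238

Answer: Macaulay duration = 8.0572 years


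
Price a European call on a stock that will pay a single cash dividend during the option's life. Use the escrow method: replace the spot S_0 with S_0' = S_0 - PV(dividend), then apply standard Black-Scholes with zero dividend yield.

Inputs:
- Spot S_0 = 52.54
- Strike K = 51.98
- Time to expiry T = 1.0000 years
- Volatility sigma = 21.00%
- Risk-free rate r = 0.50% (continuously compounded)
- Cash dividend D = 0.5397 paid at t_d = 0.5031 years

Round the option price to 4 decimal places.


Answer: Price = 4.4787

Derivation:
PV(D) = D * exp(-r * t_d) = 0.5397 * 0.99748766 = 0.53834409
S_0' = S_0 - PV(D) = 52.5400 - 0.53834409 = 52.00165591
d1 = (ln(S_0'/K) + (r + sigma^2/2)*T) / (sigma*sqrt(T)) = 0.13079302
d2 = d1 - sigma*sqrt(T) = -0.07920698
exp(-rT) = 0.99501248
N(d1) = 0.55203048; N(d2) = 0.46843399
C = S_0' * N(d1) - K * exp(-rT) * N(d2) = 52.00165591 * 0.55203048 - 51.9800 * 0.99501248 * 0.46843399 = 4.4787


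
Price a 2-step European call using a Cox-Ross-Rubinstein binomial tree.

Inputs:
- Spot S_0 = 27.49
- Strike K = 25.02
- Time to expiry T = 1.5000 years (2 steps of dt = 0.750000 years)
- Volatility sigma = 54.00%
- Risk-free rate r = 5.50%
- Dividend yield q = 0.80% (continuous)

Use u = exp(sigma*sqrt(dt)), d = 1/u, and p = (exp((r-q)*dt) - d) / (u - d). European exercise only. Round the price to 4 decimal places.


Answer: Price = V(0,0) = 8.4987

Derivation:
dt = T/N = 0.750000
u = exp(sigma*sqrt(dt)) = 1.596245; d = 1/u = 0.626470
p = (exp((r-q)*dt) - d) / (u - d) = 0.422169
Discount per step: exp(-r*dt) = 0.959589
Stock lattice S(k, i) with i counting down-moves:
  k=0: S(0,0) = 27.4900
  k=1: S(1,0) = 43.8808; S(1,1) = 17.2217
  k=2: S(2,0) = 70.0444; S(2,1) = 27.4900; S(2,2) = 10.7889
Terminal payoffs V(N, i) = max(S_T - K, 0):
  V(2,0) = 45.024429; V(2,1) = 2.470000; V(2,2) = 0.000000
Backward induction: V(k, i) = exp(-r*dt) * [p * V(k+1, i) + (1-p) * V(k+1, i+1)].
  V(1,0) = exp(-r*dt) * [p*45.024429 + (1-p)*2.470000] = 19.609345
  V(1,1) = exp(-r*dt) * [p*2.470000 + (1-p)*0.000000] = 1.000618
  V(0,0) = exp(-r*dt) * [p*19.609345 + (1-p)*1.000618] = 8.498735


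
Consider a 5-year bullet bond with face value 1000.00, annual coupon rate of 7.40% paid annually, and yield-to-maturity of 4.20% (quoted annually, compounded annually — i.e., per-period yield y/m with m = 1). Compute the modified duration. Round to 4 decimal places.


Answer: Modified duration = 4.2251

Derivation:
Coupon per period c = face * coupon_rate / m = 74.000000
Periods per year m = 1; per-period yield y/m = 0.042000
Number of cashflows N = 5
Cashflows (t years, CF_t, discount factor 1/(1+y/m)^(m*t), PV):
  t = 1.0000: CF_t = 74.000000, DF = 0.959693, PV = 71.017274
  t = 2.0000: CF_t = 74.000000, DF = 0.921010, PV = 68.154774
  t = 3.0000: CF_t = 74.000000, DF = 0.883887, PV = 65.407653
  t = 4.0000: CF_t = 74.000000, DF = 0.848260, PV = 62.771260
  t = 5.0000: CF_t = 1074.000000, DF = 0.814069, PV = 874.310485
Price P = sum_t PV_t = 1141.661446
First compute Macaulay numerator sum_t t * PV_t:
  t * PV_t at t = 1.0000: 71.017274
  t * PV_t at t = 2.0000: 136.309548
  t * PV_t at t = 3.0000: 196.222958
  t * PV_t at t = 4.0000: 251.085039
  t * PV_t at t = 5.0000: 4371.552424
Macaulay duration D = 5026.187243 / 1141.661446 = 4.402520
Modified duration = D / (1 + y/m) = 4.402520 / (1 + 0.042000) = 4.225067


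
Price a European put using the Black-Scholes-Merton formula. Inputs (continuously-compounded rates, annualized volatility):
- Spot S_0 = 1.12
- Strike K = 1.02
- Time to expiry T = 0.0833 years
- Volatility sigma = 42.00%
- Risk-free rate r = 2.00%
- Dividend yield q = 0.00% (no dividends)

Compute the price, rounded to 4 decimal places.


Answer: Price = 0.0160

Derivation:
d1 = (ln(S/K) + (r - q + 0.5*sigma^2) * T) / (sigma * sqrt(T)) = 0.84589759
d2 = d1 - sigma * sqrt(T) = 0.72467828
exp(-rT) = 0.99833539; exp(-qT) = 1.00000000
P = K * exp(-rT) * N(-d2) - S_0 * exp(-qT) * N(-d1)
N(-d1) = 0.19880494; N(-d2) = 0.23432471
P = 1.0200 * 0.99833539 * 0.23432471 - 1.1200 * 1.00000000 * 0.19880494 = 0.0160


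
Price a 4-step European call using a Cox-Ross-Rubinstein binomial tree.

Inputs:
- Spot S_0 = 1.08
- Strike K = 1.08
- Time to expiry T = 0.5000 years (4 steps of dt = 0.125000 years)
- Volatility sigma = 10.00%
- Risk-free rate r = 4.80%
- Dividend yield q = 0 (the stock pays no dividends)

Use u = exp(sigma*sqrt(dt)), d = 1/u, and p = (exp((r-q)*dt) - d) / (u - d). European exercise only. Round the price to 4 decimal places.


Answer: Price = V(0,0) = 0.0427

Derivation:
dt = T/N = 0.125000
u = exp(sigma*sqrt(dt)) = 1.035988; d = 1/u = 0.965262
p = (exp((r-q)*dt) - d) / (u - d) = 0.576252
Discount per step: exp(-r*dt) = 0.994018
Stock lattice S(k, i) with i counting down-moves:
  k=0: S(0,0) = 1.0800
  k=1: S(1,0) = 1.1189; S(1,1) = 1.0425
  k=2: S(2,0) = 1.1591; S(2,1) = 1.0800; S(2,2) = 1.0063
  k=3: S(3,0) = 1.2008; S(3,1) = 1.1189; S(3,2) = 1.0425; S(3,3) = 0.9713
  k=4: S(4,0) = 1.2441; S(4,1) = 1.1591; S(4,2) = 1.0800; S(4,3) = 1.0063; S(4,4) = 0.9376
Terminal payoffs V(N, i) = max(S_T - K, 0):
  V(4,0) = 0.164063; V(4,1) = 0.079132; V(4,2) = 0.000000; V(4,3) = 0.000000; V(4,4) = 0.000000
Backward induction: V(k, i) = exp(-r*dt) * [p * V(k+1, i) + (1-p) * V(k+1, i+1)].
  V(3,0) = exp(-r*dt) * [p*0.164063 + (1-p)*0.079132] = 0.127307
  V(3,1) = exp(-r*dt) * [p*0.079132 + (1-p)*0.000000] = 0.045327
  V(3,2) = exp(-r*dt) * [p*0.000000 + (1-p)*0.000000] = 0.000000
  V(3,3) = exp(-r*dt) * [p*0.000000 + (1-p)*0.000000] = 0.000000
  V(2,0) = exp(-r*dt) * [p*0.127307 + (1-p)*0.045327] = 0.092015
  V(2,1) = exp(-r*dt) * [p*0.045327 + (1-p)*0.000000] = 0.025964
  V(2,2) = exp(-r*dt) * [p*0.000000 + (1-p)*0.000000] = 0.000000
  V(1,0) = exp(-r*dt) * [p*0.092015 + (1-p)*0.025964] = 0.063643
  V(1,1) = exp(-r*dt) * [p*0.025964 + (1-p)*0.000000] = 0.014872
  V(0,0) = exp(-r*dt) * [p*0.063643 + (1-p)*0.014872] = 0.042719


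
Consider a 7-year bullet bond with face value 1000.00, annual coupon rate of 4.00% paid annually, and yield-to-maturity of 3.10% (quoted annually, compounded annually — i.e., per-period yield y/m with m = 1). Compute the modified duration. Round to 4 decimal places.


Answer: Modified duration = 6.0775

Derivation:
Coupon per period c = face * coupon_rate / m = 40.000000
Periods per year m = 1; per-period yield y/m = 0.031000
Number of cashflows N = 7
Cashflows (t years, CF_t, discount factor 1/(1+y/m)^(m*t), PV):
  t = 1.0000: CF_t = 40.000000, DF = 0.969932, PV = 38.797284
  t = 2.0000: CF_t = 40.000000, DF = 0.940768, PV = 37.630732
  t = 3.0000: CF_t = 40.000000, DF = 0.912481, PV = 36.499255
  t = 4.0000: CF_t = 40.000000, DF = 0.885045, PV = 35.401799
  t = 5.0000: CF_t = 40.000000, DF = 0.858434, PV = 34.337341
  t = 6.0000: CF_t = 40.000000, DF = 0.832622, PV = 33.304890
  t = 7.0000: CF_t = 1040.000000, DF = 0.807587, PV = 839.890526
Price P = sum_t PV_t = 1055.861826
First compute Macaulay numerator sum_t t * PV_t:
  t * PV_t at t = 1.0000: 38.797284
  t * PV_t at t = 2.0000: 75.261463
  t * PV_t at t = 3.0000: 109.497764
  t * PV_t at t = 4.0000: 141.607195
  t * PV_t at t = 5.0000: 171.686706
  t * PV_t at t = 6.0000: 199.829338
  t * PV_t at t = 7.0000: 5879.233680
Macaulay duration D = 6615.913432 / 1055.861826 = 6.265889
Modified duration = D / (1 + y/m) = 6.265889 / (1 + 0.031000) = 6.077487


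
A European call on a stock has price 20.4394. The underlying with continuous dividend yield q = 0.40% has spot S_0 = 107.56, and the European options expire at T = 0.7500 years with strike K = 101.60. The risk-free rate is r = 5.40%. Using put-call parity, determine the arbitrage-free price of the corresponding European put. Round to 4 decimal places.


Answer: Put price = 10.7690

Derivation:
Put-call parity: C - P = S_0 * exp(-qT) - K * exp(-rT).
S_0 * exp(-qT) = 107.5600 * 0.99700450 = 107.23780354
K * exp(-rT) = 101.6000 * 0.96030916 = 97.56741111
P = C - S*exp(-qT) + K*exp(-rT)
P = 20.4394 - 107.23780354 + 97.56741111 = 10.7690


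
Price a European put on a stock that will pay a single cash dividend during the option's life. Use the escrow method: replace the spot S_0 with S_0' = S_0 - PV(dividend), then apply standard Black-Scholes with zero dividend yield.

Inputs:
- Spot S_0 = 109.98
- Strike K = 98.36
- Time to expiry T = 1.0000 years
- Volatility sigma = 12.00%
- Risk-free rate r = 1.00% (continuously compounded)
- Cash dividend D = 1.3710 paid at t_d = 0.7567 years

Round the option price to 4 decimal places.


PV(D) = D * exp(-r * t_d) = 1.3710 * 0.99246156 = 1.36066480
S_0' = S_0 - PV(D) = 109.9800 - 1.36066480 = 108.61933520
d1 = (ln(S_0'/K) + (r + sigma^2/2)*T) / (sigma*sqrt(T)) = 0.97012679
d2 = d1 - sigma*sqrt(T) = 0.85012679
exp(-rT) = 0.99004983
N(-d1) = 0.16599165; N(-d2) = 0.19762730
P = K * exp(-rT) * N(-d2) - S_0' * N(-d1) = 98.3600 * 0.99004983 * 0.19762730 - 108.61933520 * 0.16599165 = 1.2153

Answer: Price = 1.2153


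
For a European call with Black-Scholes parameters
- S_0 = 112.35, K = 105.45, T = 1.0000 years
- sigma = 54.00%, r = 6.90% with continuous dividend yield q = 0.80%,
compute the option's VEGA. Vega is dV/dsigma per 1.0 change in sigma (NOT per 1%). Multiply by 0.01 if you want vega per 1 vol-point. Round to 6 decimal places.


Answer: Vega = 39.232748

Derivation:
d1 = 0.5003372069; d2 = -0.0396627931
phi(d1) = 0.3520059523; exp(-qT) = 0.9920319148; exp(-rT) = 0.9333266801
Vega = S * exp(-qT) * phi(d1) * sqrt(T) = 112.3500 * 0.9920319148 * 0.3520059523 * 1.0000000000 = 39.232748


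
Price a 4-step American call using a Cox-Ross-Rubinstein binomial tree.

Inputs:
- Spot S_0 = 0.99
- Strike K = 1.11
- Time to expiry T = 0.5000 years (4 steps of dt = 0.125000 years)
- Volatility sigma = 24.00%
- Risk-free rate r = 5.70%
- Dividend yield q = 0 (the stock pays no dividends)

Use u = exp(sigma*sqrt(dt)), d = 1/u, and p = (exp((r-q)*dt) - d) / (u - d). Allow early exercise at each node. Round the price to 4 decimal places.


dt = T/N = 0.125000
u = exp(sigma*sqrt(dt)) = 1.088557; d = 1/u = 0.918647
p = (exp((r-q)*dt) - d) / (u - d) = 0.520883
Discount per step: exp(-r*dt) = 0.992900
Stock lattice S(k, i) with i counting down-moves:
  k=0: S(0,0) = 0.9900
  k=1: S(1,0) = 1.0777; S(1,1) = 0.9095
  k=2: S(2,0) = 1.1731; S(2,1) = 0.9900; S(2,2) = 0.8355
  k=3: S(3,0) = 1.2770; S(3,1) = 1.0777; S(3,2) = 0.9095; S(3,3) = 0.7675
  k=4: S(4,0) = 1.3901; S(4,1) = 1.1731; S(4,2) = 0.9900; S(4,3) = 0.8355; S(4,4) = 0.7051
Terminal payoffs V(N, i) = max(S_T - K, 0):
  V(4,0) = 0.280079; V(4,1) = 0.063106; V(4,2) = 0.000000; V(4,3) = 0.000000; V(4,4) = 0.000000
Backward induction: V(k, i) = exp(-r*dt) * [p * V(k+1, i) + (1-p) * V(k+1, i+1)]; then take max(V_cont, immediate exercise) for American.
  V(3,0) = exp(-r*dt) * [p*0.280079 + (1-p)*0.063106] = 0.174874; exercise = 0.166993; V(3,0) = max -> 0.174874
  V(3,1) = exp(-r*dt) * [p*0.063106 + (1-p)*0.000000] = 0.032638; exercise = 0.000000; V(3,1) = max -> 0.032638
  V(3,2) = exp(-r*dt) * [p*0.000000 + (1-p)*0.000000] = 0.000000; exercise = 0.000000; V(3,2) = max -> 0.000000
  V(3,3) = exp(-r*dt) * [p*0.000000 + (1-p)*0.000000] = 0.000000; exercise = 0.000000; V(3,3) = max -> 0.000000
  V(2,0) = exp(-r*dt) * [p*0.174874 + (1-p)*0.032638] = 0.105968; exercise = 0.063106; V(2,0) = max -> 0.105968
  V(2,1) = exp(-r*dt) * [p*0.032638 + (1-p)*0.000000] = 0.016880; exercise = 0.000000; V(2,1) = max -> 0.016880
  V(2,2) = exp(-r*dt) * [p*0.000000 + (1-p)*0.000000] = 0.000000; exercise = 0.000000; V(2,2) = max -> 0.000000
  V(1,0) = exp(-r*dt) * [p*0.105968 + (1-p)*0.016880] = 0.062835; exercise = 0.000000; V(1,0) = max -> 0.062835
  V(1,1) = exp(-r*dt) * [p*0.016880 + (1-p)*0.000000] = 0.008730; exercise = 0.000000; V(1,1) = max -> 0.008730
  V(0,0) = exp(-r*dt) * [p*0.062835 + (1-p)*0.008730] = 0.036650; exercise = 0.000000; V(0,0) = max -> 0.036650

Answer: Price = V(0,0) = 0.0367


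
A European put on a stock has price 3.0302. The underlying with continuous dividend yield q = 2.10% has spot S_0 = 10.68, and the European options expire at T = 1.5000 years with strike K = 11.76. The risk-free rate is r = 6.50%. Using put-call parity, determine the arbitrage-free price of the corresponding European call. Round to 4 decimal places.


Put-call parity: C - P = S_0 * exp(-qT) - K * exp(-rT).
S_0 * exp(-qT) = 10.6800 * 0.96899096 = 10.34882341
K * exp(-rT) = 11.7600 * 0.90710234 = 10.66752354
C = P + S*exp(-qT) - K*exp(-rT)
C = 3.0302 + 10.34882341 - 10.66752354 = 2.7115

Answer: Call price = 2.7115


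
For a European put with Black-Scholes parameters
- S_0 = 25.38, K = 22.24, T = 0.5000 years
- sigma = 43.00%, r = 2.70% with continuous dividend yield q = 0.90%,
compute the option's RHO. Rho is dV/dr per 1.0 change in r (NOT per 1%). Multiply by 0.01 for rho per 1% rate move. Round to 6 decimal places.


d1 = 0.6159853603; d2 = 0.3119294444
phi(d1) = 0.3300016861; exp(-qT) = 0.9955101098; exp(-rT) = 0.9865907163
N(-d2) = 0.3775470724
Rho = -K*T*exp(-rT)*N(-d2) = -22.2400 * 0.5000 * 0.9865907163 * 0.3775470724 = -4.142027

Answer: Rho = -4.142027


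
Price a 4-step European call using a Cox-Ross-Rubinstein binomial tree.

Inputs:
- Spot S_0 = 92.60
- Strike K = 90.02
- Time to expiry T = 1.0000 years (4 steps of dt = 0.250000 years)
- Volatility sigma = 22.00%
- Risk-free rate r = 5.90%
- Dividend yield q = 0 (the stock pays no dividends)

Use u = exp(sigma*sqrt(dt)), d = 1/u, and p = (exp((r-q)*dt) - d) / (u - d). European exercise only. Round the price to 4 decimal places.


dt = T/N = 0.250000
u = exp(sigma*sqrt(dt)) = 1.116278; d = 1/u = 0.895834
p = (exp((r-q)*dt) - d) / (u - d) = 0.539934
Discount per step: exp(-r*dt) = 0.985358
Stock lattice S(k, i) with i counting down-moves:
  k=0: S(0,0) = 92.6000
  k=1: S(1,0) = 103.3673; S(1,1) = 82.9542
  k=2: S(2,0) = 115.3867; S(2,1) = 92.6000; S(2,2) = 74.3132
  k=3: S(3,0) = 128.8036; S(3,1) = 103.3673; S(3,2) = 82.9542; S(3,3) = 66.5723
  k=4: S(4,0) = 143.7807; S(4,1) = 115.3867; S(4,2) = 92.6000; S(4,3) = 74.3132; S(4,4) = 59.6378
Terminal payoffs V(N, i) = max(S_T - K, 0):
  V(4,0) = 53.760688; V(4,1) = 25.366705; V(4,2) = 2.580000; V(4,3) = 0.000000; V(4,4) = 0.000000
Backward induction: V(k, i) = exp(-r*dt) * [p * V(k+1, i) + (1-p) * V(k+1, i+1)].
  V(3,0) = exp(-r*dt) * [p*53.760688 + (1-p)*25.366705] = 40.101699
  V(3,1) = exp(-r*dt) * [p*25.366705 + (1-p)*2.580000] = 14.665400
  V(3,2) = exp(-r*dt) * [p*2.580000 + (1-p)*0.000000] = 1.372633
  V(3,3) = exp(-r*dt) * [p*0.000000 + (1-p)*0.000000] = 0.000000
  V(2,0) = exp(-r*dt) * [p*40.101699 + (1-p)*14.665400] = 27.983508
  V(2,1) = exp(-r*dt) * [p*14.665400 + (1-p)*1.372633] = 8.424666
  V(2,2) = exp(-r*dt) * [p*1.372633 + (1-p)*0.000000] = 0.730280
  V(1,0) = exp(-r*dt) * [p*27.983508 + (1-p)*8.424666] = 18.707174
  V(1,1) = exp(-r*dt) * [p*8.424666 + (1-p)*0.730280] = 4.813219
  V(0,0) = exp(-r*dt) * [p*18.707174 + (1-p)*4.813219] = 12.134725

Answer: Price = V(0,0) = 12.1347


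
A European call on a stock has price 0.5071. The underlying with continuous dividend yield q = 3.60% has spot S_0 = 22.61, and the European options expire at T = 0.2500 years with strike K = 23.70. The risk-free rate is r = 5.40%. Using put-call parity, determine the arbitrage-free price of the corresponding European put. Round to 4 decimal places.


Put-call parity: C - P = S_0 * exp(-qT) - K * exp(-rT).
S_0 * exp(-qT) = 22.6100 * 0.99104038 = 22.40742296
K * exp(-rT) = 23.7000 * 0.98659072 = 23.38219998
P = C - S*exp(-qT) + K*exp(-rT)
P = 0.5071 - 22.40742296 + 23.38219998 = 1.4819

Answer: Put price = 1.4819


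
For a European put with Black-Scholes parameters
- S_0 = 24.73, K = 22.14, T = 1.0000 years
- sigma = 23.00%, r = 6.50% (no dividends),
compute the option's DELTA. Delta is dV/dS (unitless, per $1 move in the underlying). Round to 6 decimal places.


Answer: Delta = -0.189805

Derivation:
d1 = 0.8786137141; d2 = 0.6486137141
phi(d1) = 0.2711943484; exp(-qT) = 1.0000000000; exp(-rT) = 0.9370674634
N(-d1) = 0.1898053787
Delta = -exp(-qT) * N(-d1) = -1.0000000000 * 0.1898053787 = -0.189805


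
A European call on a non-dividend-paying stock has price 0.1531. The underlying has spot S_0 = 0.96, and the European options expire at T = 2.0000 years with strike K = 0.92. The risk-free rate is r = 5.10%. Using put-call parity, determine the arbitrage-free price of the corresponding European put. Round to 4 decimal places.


Answer: Put price = 0.0239

Derivation:
Put-call parity: C - P = S_0 * exp(-qT) - K * exp(-rT).
S_0 * exp(-qT) = 0.9600 * 1.00000000 = 0.96000000
K * exp(-rT) = 0.9200 * 0.90302955 = 0.83078719
P = C - S*exp(-qT) + K*exp(-rT)
P = 0.1531 - 0.96000000 + 0.83078719 = 0.0239


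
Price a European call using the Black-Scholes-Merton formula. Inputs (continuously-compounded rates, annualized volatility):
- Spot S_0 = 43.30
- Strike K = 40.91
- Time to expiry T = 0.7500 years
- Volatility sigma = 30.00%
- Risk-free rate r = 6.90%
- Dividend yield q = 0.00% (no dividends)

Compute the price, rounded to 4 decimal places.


Answer: Price = 6.8345

Derivation:
d1 = (ln(S/K) + (r - q + 0.5*sigma^2) * T) / (sigma * sqrt(T)) = 0.54762867
d2 = d1 - sigma * sqrt(T) = 0.28782105
exp(-rT) = 0.94956623; exp(-qT) = 1.00000000
C = S_0 * exp(-qT) * N(d1) - K * exp(-rT) * N(d2)
N(d1) = 0.70802655; N(d2) = 0.61325814
C = 43.3000 * 1.00000000 * 0.70802655 - 40.9100 * 0.94956623 * 0.61325814 = 6.8345


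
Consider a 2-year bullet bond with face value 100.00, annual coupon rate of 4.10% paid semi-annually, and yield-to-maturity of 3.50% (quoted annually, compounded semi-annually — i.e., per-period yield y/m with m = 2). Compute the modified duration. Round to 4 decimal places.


Coupon per period c = face * coupon_rate / m = 2.050000
Periods per year m = 2; per-period yield y/m = 0.017500
Number of cashflows N = 4
Cashflows (t years, CF_t, discount factor 1/(1+y/m)^(m*t), PV):
  t = 0.5000: CF_t = 2.050000, DF = 0.982801, PV = 2.014742
  t = 1.0000: CF_t = 2.050000, DF = 0.965898, PV = 1.980090
  t = 1.5000: CF_t = 2.050000, DF = 0.949285, PV = 1.946035
  t = 2.0000: CF_t = 102.050000, DF = 0.932959, PV = 95.208415
Price P = sum_t PV_t = 101.149283
First compute Macaulay numerator sum_t t * PV_t:
  t * PV_t at t = 0.5000: 1.007371
  t * PV_t at t = 1.0000: 1.980090
  t * PV_t at t = 1.5000: 2.919052
  t * PV_t at t = 2.0000: 190.416831
Macaulay duration D = 196.323345 / 101.149283 = 1.940927
Modified duration = D / (1 + y/m) = 1.940927 / (1 + 0.017500) = 1.907545

Answer: Modified duration = 1.9075


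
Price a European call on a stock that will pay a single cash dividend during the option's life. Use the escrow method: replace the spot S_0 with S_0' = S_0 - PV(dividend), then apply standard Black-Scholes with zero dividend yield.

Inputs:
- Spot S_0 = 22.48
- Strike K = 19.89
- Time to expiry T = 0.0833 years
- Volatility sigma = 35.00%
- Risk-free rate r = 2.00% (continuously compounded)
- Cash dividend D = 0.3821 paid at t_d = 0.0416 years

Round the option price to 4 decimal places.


PV(D) = D * exp(-r * t_d) = 0.3821 * 0.99916835 = 0.38178223
S_0' = S_0 - PV(D) = 22.4800 - 0.38178223 = 22.09821777
d1 = (ln(S_0'/K) + (r + sigma^2/2)*T) / (sigma*sqrt(T)) = 1.10920940
d2 = d1 - sigma*sqrt(T) = 1.00819331
exp(-rT) = 0.99833539
N(d1) = 0.86633007; N(d2) = 0.84331917
C = S_0' * N(d1) - K * exp(-rT) * N(d2) = 22.09821777 * 0.86633007 - 19.8900 * 0.99833539 * 0.84331917 = 2.3987

Answer: Price = 2.3987


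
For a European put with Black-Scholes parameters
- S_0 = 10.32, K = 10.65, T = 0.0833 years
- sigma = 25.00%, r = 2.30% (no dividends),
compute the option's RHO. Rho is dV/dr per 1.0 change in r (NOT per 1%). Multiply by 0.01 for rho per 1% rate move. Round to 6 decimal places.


Answer: Rho = -0.595121

Derivation:
d1 = -0.3736033612; d2 = -0.4457577096
phi(d1) = 0.3720495372; exp(-qT) = 1.0000000000; exp(-rT) = 0.9980859342
N(-d2) = 0.6721138634
Rho = -K*T*exp(-rT)*N(-d2) = -10.6500 * 0.0833 * 0.9980859342 * 0.6721138634 = -0.595121


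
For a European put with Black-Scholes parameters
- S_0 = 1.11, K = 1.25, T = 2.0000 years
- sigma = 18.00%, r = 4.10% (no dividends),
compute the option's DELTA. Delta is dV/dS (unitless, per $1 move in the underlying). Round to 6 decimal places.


d1 = -0.0172201557; d2 = -0.2717785969
phi(d1) = 0.3988831349; exp(-qT) = 1.0000000000; exp(-rT) = 0.9212719587
N(-d1) = 0.5068695087
Delta = -exp(-qT) * N(-d1) = -1.0000000000 * 0.5068695087 = -0.506870

Answer: Delta = -0.506870


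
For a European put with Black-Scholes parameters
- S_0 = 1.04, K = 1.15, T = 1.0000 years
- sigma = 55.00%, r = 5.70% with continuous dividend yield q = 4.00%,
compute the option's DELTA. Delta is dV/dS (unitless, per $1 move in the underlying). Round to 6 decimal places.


d1 = 0.1231068560; d2 = -0.4268931440
phi(d1) = 0.3959306607; exp(-qT) = 0.9607894392; exp(-rT) = 0.9445940694
N(-d1) = 0.4510112412
Delta = -exp(-qT) * N(-d1) = -0.9607894392 * 0.4510112412 = -0.433327

Answer: Delta = -0.433327
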